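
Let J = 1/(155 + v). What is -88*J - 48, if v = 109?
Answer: -145/3 ≈ -48.333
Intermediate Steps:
J = 1/264 (J = 1/(155 + 109) = 1/264 ≈ 0.0037879)
-88*J - 48 = -88*1/264 - 48 = -⅓ - 48 = -145/3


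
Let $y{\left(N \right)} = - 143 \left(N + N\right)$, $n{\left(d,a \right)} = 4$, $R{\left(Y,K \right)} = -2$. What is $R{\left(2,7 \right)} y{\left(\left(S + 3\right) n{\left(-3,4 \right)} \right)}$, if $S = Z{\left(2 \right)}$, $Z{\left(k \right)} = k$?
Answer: $11440$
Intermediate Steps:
$S = 2$
$y{\left(N \right)} = - 286 N$ ($y{\left(N \right)} = - 143 \cdot 2 N = - 286 N$)
$R{\left(2,7 \right)} y{\left(\left(S + 3\right) n{\left(-3,4 \right)} \right)} = - 2 \left(- 286 \left(2 + 3\right) 4\right) = - 2 \left(- 286 \cdot 5 \cdot 4\right) = - 2 \left(\left(-286\right) 20\right) = \left(-2\right) \left(-5720\right) = 11440$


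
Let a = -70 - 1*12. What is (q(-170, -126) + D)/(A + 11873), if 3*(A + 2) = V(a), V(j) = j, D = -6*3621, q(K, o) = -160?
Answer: -65658/35531 ≈ -1.8479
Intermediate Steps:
a = -82 (a = -70 - 12 = -82)
D = -21726
A = -88/3 (A = -2 + (⅓)*(-82) = -2 - 82/3 = -88/3 ≈ -29.333)
(q(-170, -126) + D)/(A + 11873) = (-160 - 21726)/(-88/3 + 11873) = -21886/35531/3 = -21886*3/35531 = -65658/35531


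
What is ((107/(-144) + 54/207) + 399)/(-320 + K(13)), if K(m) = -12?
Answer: -1319891/1099584 ≈ -1.2004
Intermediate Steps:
((107/(-144) + 54/207) + 399)/(-320 + K(13)) = ((107/(-144) + 54/207) + 399)/(-320 - 12) = ((107*(-1/144) + 54*(1/207)) + 399)/(-332) = ((-107/144 + 6/23) + 399)*(-1/332) = (-1597/3312 + 399)*(-1/332) = (1319891/3312)*(-1/332) = -1319891/1099584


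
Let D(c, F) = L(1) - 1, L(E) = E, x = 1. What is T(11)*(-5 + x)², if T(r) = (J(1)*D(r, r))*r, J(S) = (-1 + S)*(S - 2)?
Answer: 0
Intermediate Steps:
D(c, F) = 0 (D(c, F) = 1 - 1 = 0)
J(S) = (-1 + S)*(-2 + S)
T(r) = 0 (T(r) = ((2 + 1² - 3*1)*0)*r = ((2 + 1 - 3)*0)*r = (0*0)*r = 0*r = 0)
T(11)*(-5 + x)² = 0*(-5 + 1)² = 0*(-4)² = 0*16 = 0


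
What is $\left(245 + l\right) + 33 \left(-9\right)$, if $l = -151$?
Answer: $-203$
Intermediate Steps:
$\left(245 + l\right) + 33 \left(-9\right) = \left(245 - 151\right) + 33 \left(-9\right) = 94 - 297 = -203$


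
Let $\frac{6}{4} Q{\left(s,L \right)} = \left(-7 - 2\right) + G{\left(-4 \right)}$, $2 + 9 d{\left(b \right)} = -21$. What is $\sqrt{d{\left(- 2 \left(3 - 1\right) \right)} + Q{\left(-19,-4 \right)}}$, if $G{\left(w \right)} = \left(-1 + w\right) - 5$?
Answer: $\frac{i \sqrt{137}}{3} \approx 3.9016 i$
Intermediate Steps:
$G{\left(w \right)} = -6 + w$
$d{\left(b \right)} = - \frac{23}{9}$ ($d{\left(b \right)} = - \frac{2}{9} + \frac{1}{9} \left(-21\right) = - \frac{2}{9} - \frac{7}{3} = - \frac{23}{9}$)
$Q{\left(s,L \right)} = - \frac{38}{3}$ ($Q{\left(s,L \right)} = \frac{2 \left(\left(-7 - 2\right) - 10\right)}{3} = \frac{2 \left(-9 - 10\right)}{3} = \frac{2}{3} \left(-19\right) = - \frac{38}{3}$)
$\sqrt{d{\left(- 2 \left(3 - 1\right) \right)} + Q{\left(-19,-4 \right)}} = \sqrt{- \frac{23}{9} - \frac{38}{3}} = \sqrt{- \frac{137}{9}} = \frac{i \sqrt{137}}{3}$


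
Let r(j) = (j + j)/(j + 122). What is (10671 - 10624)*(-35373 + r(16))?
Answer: -114713887/69 ≈ -1.6625e+6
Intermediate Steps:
r(j) = 2*j/(122 + j) (r(j) = (2*j)/(122 + j) = 2*j/(122 + j))
(10671 - 10624)*(-35373 + r(16)) = (10671 - 10624)*(-35373 + 2*16/(122 + 16)) = 47*(-35373 + 2*16/138) = 47*(-35373 + 2*16*(1/138)) = 47*(-35373 + 16/69) = 47*(-2440721/69) = -114713887/69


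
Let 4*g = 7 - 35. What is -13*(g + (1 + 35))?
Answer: -377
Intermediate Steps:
g = -7 (g = (7 - 35)/4 = (¼)*(-28) = -7)
-13*(g + (1 + 35)) = -13*(-7 + (1 + 35)) = -13*(-7 + 36) = -13*29 = -377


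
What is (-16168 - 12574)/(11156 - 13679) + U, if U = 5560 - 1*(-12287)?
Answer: 45056723/2523 ≈ 17858.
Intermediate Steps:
U = 17847 (U = 5560 + 12287 = 17847)
(-16168 - 12574)/(11156 - 13679) + U = (-16168 - 12574)/(11156 - 13679) + 17847 = -28742/(-2523) + 17847 = -28742*(-1/2523) + 17847 = 28742/2523 + 17847 = 45056723/2523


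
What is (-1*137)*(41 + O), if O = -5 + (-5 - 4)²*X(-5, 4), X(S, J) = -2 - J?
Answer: 61650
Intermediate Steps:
O = -491 (O = -5 + (-5 - 4)²*(-2 - 1*4) = -5 + (-9)²*(-2 - 4) = -5 + 81*(-6) = -5 - 486 = -491)
(-1*137)*(41 + O) = (-1*137)*(41 - 491) = -137*(-450) = 61650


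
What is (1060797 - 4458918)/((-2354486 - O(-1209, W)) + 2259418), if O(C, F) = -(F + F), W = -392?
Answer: 3398121/95852 ≈ 35.452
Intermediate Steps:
O(C, F) = -2*F
(1060797 - 4458918)/((-2354486 - O(-1209, W)) + 2259418) = (1060797 - 4458918)/((-2354486 - (-2)*(-392)) + 2259418) = -3398121/((-2354486 - 1*784) + 2259418) = -3398121/((-2354486 - 784) + 2259418) = -3398121/(-2355270 + 2259418) = -3398121/(-95852) = -3398121*(-1/95852) = 3398121/95852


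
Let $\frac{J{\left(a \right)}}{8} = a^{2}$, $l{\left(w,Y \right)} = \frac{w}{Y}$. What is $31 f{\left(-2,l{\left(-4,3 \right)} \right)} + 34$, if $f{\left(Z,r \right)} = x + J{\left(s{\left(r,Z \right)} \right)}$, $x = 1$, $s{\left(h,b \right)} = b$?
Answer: $1057$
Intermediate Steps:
$J{\left(a \right)} = 8 a^{2}$
$f{\left(Z,r \right)} = 1 + 8 Z^{2}$
$31 f{\left(-2,l{\left(-4,3 \right)} \right)} + 34 = 31 \left(1 + 8 \left(-2\right)^{2}\right) + 34 = 31 \left(1 + 8 \cdot 4\right) + 34 = 31 \left(1 + 32\right) + 34 = 31 \cdot 33 + 34 = 1023 + 34 = 1057$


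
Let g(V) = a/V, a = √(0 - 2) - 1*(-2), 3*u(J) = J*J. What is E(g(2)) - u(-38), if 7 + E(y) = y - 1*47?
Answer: -1603/3 + I*√2/2 ≈ -534.33 + 0.70711*I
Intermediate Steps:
u(J) = J²/3 (u(J) = (J*J)/3 = J²/3)
a = 2 + I*√2 (a = √(-2) + 2 = I*√2 + 2 = 2 + I*√2 ≈ 2.0 + 1.4142*I)
g(V) = (2 + I*√2)/V
E(y) = -54 + y (E(y) = -7 + (y - 1*47) = -7 + (y - 47) = -7 + (-47 + y) = -54 + y)
E(g(2)) - u(-38) = (-54 + (2 + I*√2)/2) - (-38)²/3 = (-54 + (2 + I*√2)/2) - 1444/3 = (-54 + (1 + I*√2/2)) - 1*1444/3 = (-53 + I*√2/2) - 1444/3 = -1603/3 + I*√2/2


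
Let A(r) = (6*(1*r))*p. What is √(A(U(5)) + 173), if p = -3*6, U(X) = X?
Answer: I*√367 ≈ 19.157*I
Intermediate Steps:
p = -18
A(r) = -108*r (A(r) = (6*(1*r))*(-18) = (6*r)*(-18) = -108*r)
√(A(U(5)) + 173) = √(-108*5 + 173) = √(-540 + 173) = √(-367) = I*√367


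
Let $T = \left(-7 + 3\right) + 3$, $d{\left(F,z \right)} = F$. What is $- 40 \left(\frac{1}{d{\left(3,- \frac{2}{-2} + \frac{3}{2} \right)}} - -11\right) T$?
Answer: $\frac{1360}{3} \approx 453.33$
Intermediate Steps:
$T = -1$ ($T = -4 + 3 = -1$)
$- 40 \left(\frac{1}{d{\left(3,- \frac{2}{-2} + \frac{3}{2} \right)}} - -11\right) T = - 40 \left(\frac{1}{3} - -11\right) \left(-1\right) = - 40 \left(\frac{1}{3} + 11\right) \left(-1\right) = \left(-40\right) \frac{34}{3} \left(-1\right) = \left(- \frac{1360}{3}\right) \left(-1\right) = \frac{1360}{3}$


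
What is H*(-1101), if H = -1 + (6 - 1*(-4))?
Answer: -9909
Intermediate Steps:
H = 9 (H = -1 + (6 + 4) = -1 + 10 = 9)
H*(-1101) = 9*(-1101) = -9909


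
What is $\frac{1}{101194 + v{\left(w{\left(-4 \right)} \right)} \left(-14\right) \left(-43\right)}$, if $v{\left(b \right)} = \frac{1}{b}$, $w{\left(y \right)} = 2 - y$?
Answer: $\frac{3}{303883} \approx 9.8722 \cdot 10^{-6}$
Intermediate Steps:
$\frac{1}{101194 + v{\left(w{\left(-4 \right)} \right)} \left(-14\right) \left(-43\right)} = \frac{1}{101194 + \frac{1}{2 - -4} \left(-14\right) \left(-43\right)} = \frac{1}{101194 + \frac{1}{2 + 4} \left(-14\right) \left(-43\right)} = \frac{1}{101194 + \frac{1}{6} \left(-14\right) \left(-43\right)} = \frac{1}{101194 - - \frac{301}{3}} = \frac{1}{101194 + \frac{301}{3}} = \frac{1}{\frac{303883}{3}} = \frac{3}{303883}$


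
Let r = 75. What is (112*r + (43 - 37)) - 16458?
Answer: -8052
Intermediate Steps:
(112*r + (43 - 37)) - 16458 = (112*75 + (43 - 37)) - 16458 = (8400 + 6) - 16458 = 8406 - 16458 = -8052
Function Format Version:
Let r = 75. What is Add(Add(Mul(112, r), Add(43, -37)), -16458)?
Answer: -8052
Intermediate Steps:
Add(Add(Mul(112, r), Add(43, -37)), -16458) = Add(Add(Mul(112, 75), Add(43, -37)), -16458) = Add(Add(8400, 6), -16458) = Add(8406, -16458) = -8052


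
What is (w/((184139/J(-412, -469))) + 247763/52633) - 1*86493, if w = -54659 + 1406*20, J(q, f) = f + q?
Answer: -836995590776787/9691787987 ≈ -86361.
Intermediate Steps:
w = -26539 (w = -54659 + 28120 = -26539)
(w/((184139/J(-412, -469))) + 247763/52633) - 1*86493 = (-26539/(184139/(-469 - 412)) + 247763/52633) - 1*86493 = (-26539/(184139/(-881)) + 247763*(1/52633)) - 86493 = (-26539/(184139*(-1/881)) + 247763/52633) - 86493 = (-26539/(-184139/881) + 247763/52633) - 86493 = (-26539*(-881/184139) + 247763/52633) - 86493 = (23380859/184139 + 247763/52633) - 86493 = 1276227582804/9691787987 - 86493 = -836995590776787/9691787987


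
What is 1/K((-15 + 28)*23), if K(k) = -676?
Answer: -1/676 ≈ -0.0014793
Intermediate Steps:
1/K((-15 + 28)*23) = 1/(-676) = -1/676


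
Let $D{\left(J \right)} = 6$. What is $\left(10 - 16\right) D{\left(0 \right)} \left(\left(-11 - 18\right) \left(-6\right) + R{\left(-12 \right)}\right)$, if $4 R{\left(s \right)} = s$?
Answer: $-6156$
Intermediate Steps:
$R{\left(s \right)} = \frac{s}{4}$
$\left(10 - 16\right) D{\left(0 \right)} \left(\left(-11 - 18\right) \left(-6\right) + R{\left(-12 \right)}\right) = \left(10 - 16\right) 6 \left(\left(-11 - 18\right) \left(-6\right) + \frac{1}{4} \left(-12\right)\right) = \left(-6\right) 6 \left(\left(-11 - 18\right) \left(-6\right) - 3\right) = - 36 \left(\left(-29\right) \left(-6\right) - 3\right) = - 36 \left(174 - 3\right) = \left(-36\right) 171 = -6156$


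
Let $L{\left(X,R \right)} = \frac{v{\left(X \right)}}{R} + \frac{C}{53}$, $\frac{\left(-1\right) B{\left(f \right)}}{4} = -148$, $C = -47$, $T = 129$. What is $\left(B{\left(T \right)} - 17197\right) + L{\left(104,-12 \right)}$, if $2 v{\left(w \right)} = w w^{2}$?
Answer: $- \frac{10092560}{159} \approx -63475.0$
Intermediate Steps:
$v{\left(w \right)} = \frac{w^{3}}{2}$ ($v{\left(w \right)} = \frac{w w^{2}}{2} = \frac{w^{3}}{2}$)
$B{\left(f \right)} = 592$ ($B{\left(f \right)} = \left(-4\right) \left(-148\right) = 592$)
$L{\left(X,R \right)} = - \frac{47}{53} + \frac{X^{3}}{2 R}$ ($L{\left(X,R \right)} = \frac{\frac{1}{2} X^{3}}{R} - \frac{47}{53} = \frac{X^{3}}{2 R} - \frac{47}{53} = - \frac{47}{53} + \frac{X^{3}}{2 R}$)
$\left(B{\left(T \right)} - 17197\right) + L{\left(104,-12 \right)} = \left(592 - 17197\right) + \left(- \frac{47}{53} + \frac{104^{3}}{2 \left(-12\right)}\right) = -16605 + \left(- \frac{47}{53} + \frac{1}{2} \left(- \frac{1}{12}\right) 1124864\right) = -16605 - \frac{7452365}{159} = - \frac{10092560}{159}$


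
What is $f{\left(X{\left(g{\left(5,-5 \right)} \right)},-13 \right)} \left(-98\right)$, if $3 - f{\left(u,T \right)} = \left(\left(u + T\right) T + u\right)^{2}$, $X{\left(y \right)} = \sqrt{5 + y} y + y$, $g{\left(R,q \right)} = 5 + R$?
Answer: $21403004 - 1152480 \sqrt{15} \approx 1.6939 \cdot 10^{7}$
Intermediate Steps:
$X{\left(y \right)} = y + y \sqrt{5 + y}$ ($X{\left(y \right)} = y \sqrt{5 + y} + y = y + y \sqrt{5 + y}$)
$f{\left(u,T \right)} = 3 - \left(u + T \left(T + u\right)\right)^{2}$ ($f{\left(u,T \right)} = 3 - \left(\left(u + T\right) T + u\right)^{2} = 3 - \left(\left(T + u\right) T + u\right)^{2} = 3 - \left(T \left(T + u\right) + u\right)^{2} = 3 - \left(u + T \left(T + u\right)\right)^{2}$)
$f{\left(X{\left(g{\left(5,-5 \right)} \right)},-13 \right)} \left(-98\right) = \left(3 - \left(\left(5 + 5\right) \left(1 + \sqrt{5 + \left(5 + 5\right)}\right) + \left(-13\right)^{2} - 13 \left(5 + 5\right) \left(1 + \sqrt{5 + \left(5 + 5\right)}\right)\right)^{2}\right) \left(-98\right) = \left(3 - \left(10 \left(1 + \sqrt{5 + 10}\right) + 169 - 13 \cdot 10 \left(1 + \sqrt{5 + 10}\right)\right)^{2}\right) \left(-98\right) = \left(3 - \left(10 \left(1 + \sqrt{15}\right) + 169 - 13 \cdot 10 \left(1 + \sqrt{15}\right)\right)^{2}\right) \left(-98\right) = \left(3 - \left(\left(10 + 10 \sqrt{15}\right) + 169 - 13 \left(10 + 10 \sqrt{15}\right)\right)^{2}\right) \left(-98\right) = \left(3 - \left(\left(10 + 10 \sqrt{15}\right) + 169 - \left(130 + 130 \sqrt{15}\right)\right)^{2}\right) \left(-98\right) = \left(3 - \left(49 - 120 \sqrt{15}\right)^{2}\right) \left(-98\right) = -294 + 98 \left(49 - 120 \sqrt{15}\right)^{2}$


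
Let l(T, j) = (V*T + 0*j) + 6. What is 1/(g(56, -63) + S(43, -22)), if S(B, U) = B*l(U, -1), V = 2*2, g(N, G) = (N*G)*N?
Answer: -1/201094 ≈ -4.9728e-6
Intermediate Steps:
g(N, G) = G*N² (g(N, G) = (G*N)*N = G*N²)
V = 4
l(T, j) = 6 + 4*T (l(T, j) = (4*T + 0*j) + 6 = (4*T + 0) + 6 = 4*T + 6 = 6 + 4*T)
S(B, U) = B*(6 + 4*U)
1/(g(56, -63) + S(43, -22)) = 1/(-63*56² + 2*43*(3 + 2*(-22))) = 1/(-63*3136 + 2*43*(3 - 44)) = 1/(-197568 + 2*43*(-41)) = 1/(-197568 - 3526) = 1/(-201094) = -1/201094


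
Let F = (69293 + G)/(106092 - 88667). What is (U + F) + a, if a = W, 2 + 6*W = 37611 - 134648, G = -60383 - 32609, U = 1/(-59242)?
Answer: -25045248198412/1548437775 ≈ -16175.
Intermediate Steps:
U = -1/59242 ≈ -1.6880e-5
G = -92992
F = -23699/17425 (F = (69293 - 92992)/(106092 - 88667) = -23699/17425 ≈ -1.3601)
W = -97039/6 (W = -⅓ + (37611 - 134648)/6 = -⅓ + (⅙)*(-97037) = -⅓ - 97037/6 = -97039/6 ≈ -16173.)
a = -97039/6 ≈ -16173.
(U + F) + a = (-1/59242 - 23699/17425) - 97039/6 = -1403993583/1032291850 - 97039/6 = -25045248198412/1548437775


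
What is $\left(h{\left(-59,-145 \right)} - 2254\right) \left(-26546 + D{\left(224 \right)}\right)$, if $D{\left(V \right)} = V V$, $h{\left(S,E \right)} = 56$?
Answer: $-51938740$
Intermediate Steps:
$D{\left(V \right)} = V^{2}$
$\left(h{\left(-59,-145 \right)} - 2254\right) \left(-26546 + D{\left(224 \right)}\right) = \left(56 - 2254\right) \left(-26546 + 224^{2}\right) = - 2198 \left(-26546 + 50176\right) = \left(-2198\right) 23630 = -51938740$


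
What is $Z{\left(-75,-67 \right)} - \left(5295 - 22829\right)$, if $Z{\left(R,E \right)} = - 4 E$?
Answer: $17802$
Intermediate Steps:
$Z{\left(-75,-67 \right)} - \left(5295 - 22829\right) = \left(-4\right) \left(-67\right) - \left(5295 - 22829\right) = 268 - -17534 = 268 + 17534 = 17802$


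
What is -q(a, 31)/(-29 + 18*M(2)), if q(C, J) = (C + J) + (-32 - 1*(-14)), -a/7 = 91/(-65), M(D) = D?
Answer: -114/35 ≈ -3.2571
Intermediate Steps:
a = 49/5 (a = -637/(-65) = -637*(-1)/65 = -7*(-7/5) = 49/5 ≈ 9.8000)
q(C, J) = -18 + C + J (q(C, J) = (C + J) + (-32 + 14) = (C + J) - 18 = -18 + C + J)
-q(a, 31)/(-29 + 18*M(2)) = -(-18 + 49/5 + 31)/(-29 + 18*2) = -114/(5*(-29 + 36)) = -114/(5*7) = -1*114/35 = -114/35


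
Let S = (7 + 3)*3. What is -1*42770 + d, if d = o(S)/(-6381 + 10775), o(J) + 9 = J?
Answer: -187931359/4394 ≈ -42770.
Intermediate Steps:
S = 30 (S = 10*3 = 30)
o(J) = -9 + J
d = 21/4394 (d = (-9 + 30)/(-6381 + 10775) = 21/4394 ≈ 0.0047792)
-1*42770 + d = -1*42770 + 21/4394 = -42770 + 21/4394 = -187931359/4394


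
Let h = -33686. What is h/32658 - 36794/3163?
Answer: -654083635/51648627 ≈ -12.664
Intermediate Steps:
h/32658 - 36794/3163 = -33686/32658 - 36794/3163 = -33686*1/32658 - 36794*1/3163 = -16843/16329 - 36794/3163 = -654083635/51648627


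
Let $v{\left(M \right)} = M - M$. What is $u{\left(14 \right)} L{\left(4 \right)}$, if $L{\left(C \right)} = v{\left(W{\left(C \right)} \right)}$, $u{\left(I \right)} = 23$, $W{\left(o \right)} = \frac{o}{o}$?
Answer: $0$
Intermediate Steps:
$W{\left(o \right)} = 1$
$v{\left(M \right)} = 0$
$L{\left(C \right)} = 0$
$u{\left(14 \right)} L{\left(4 \right)} = 23 \cdot 0 = 0$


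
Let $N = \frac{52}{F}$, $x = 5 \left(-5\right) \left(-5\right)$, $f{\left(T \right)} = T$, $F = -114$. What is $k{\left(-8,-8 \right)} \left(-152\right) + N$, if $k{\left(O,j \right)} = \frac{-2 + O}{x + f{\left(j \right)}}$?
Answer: $\frac{27866}{2223} \approx 12.535$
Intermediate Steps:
$x = 125$ ($x = \left(-25\right) \left(-5\right) = 125$)
$k{\left(O,j \right)} = \frac{-2 + O}{125 + j}$
$N = - \frac{26}{57}$ ($N = \frac{52}{-114} = 52 \left(- \frac{1}{114}\right) = - \frac{26}{57} \approx -0.45614$)
$k{\left(-8,-8 \right)} \left(-152\right) + N = \frac{-2 - 8}{125 - 8} \left(-152\right) - \frac{26}{57} = \frac{1}{117} \left(-10\right) \left(-152\right) - \frac{26}{57} = \left(- \frac{10}{117}\right) \left(-152\right) - \frac{26}{57} = \frac{1520}{117} - \frac{26}{57} = \frac{27866}{2223}$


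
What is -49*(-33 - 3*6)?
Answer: 2499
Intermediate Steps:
-49*(-33 - 3*6) = -49*(-33 - 18) = -49*(-51) = 2499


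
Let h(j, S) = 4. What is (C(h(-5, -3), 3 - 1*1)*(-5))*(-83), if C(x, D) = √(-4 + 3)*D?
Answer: 830*I ≈ 830.0*I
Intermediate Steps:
C(x, D) = I*D (C(x, D) = √(-1)*D = I*D)
(C(h(-5, -3), 3 - 1*1)*(-5))*(-83) = ((I*(3 - 1*1))*(-5))*(-83) = ((I*(3 - 1))*(-5))*(-83) = ((I*2)*(-5))*(-83) = ((2*I)*(-5))*(-83) = -10*I*(-83) = 830*I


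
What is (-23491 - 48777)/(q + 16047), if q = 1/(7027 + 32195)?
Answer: -2834495496/629395435 ≈ -4.5035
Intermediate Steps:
q = 1/39222 ≈ 2.5496e-5
(-23491 - 48777)/(q + 16047) = (-23491 - 48777)/(1/39222 + 16047) = -72268/629395435/39222 = -72268*39222/629395435 = -2834495496/629395435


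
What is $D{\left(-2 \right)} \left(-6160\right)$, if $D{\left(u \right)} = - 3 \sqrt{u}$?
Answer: $18480 i \sqrt{2} \approx 26135.0 i$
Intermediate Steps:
$D{\left(-2 \right)} \left(-6160\right) = - 3 \sqrt{-2} \left(-6160\right) = - 3 i \sqrt{2} \left(-6160\right) = 18480 i \sqrt{2}$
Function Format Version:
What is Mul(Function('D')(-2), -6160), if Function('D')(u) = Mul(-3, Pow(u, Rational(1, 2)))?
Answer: Mul(18480, I, Pow(2, Rational(1, 2))) ≈ Mul(26135., I)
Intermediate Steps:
Mul(Function('D')(-2), -6160) = Mul(Mul(-3, Pow(-2, Rational(1, 2))), -6160) = Mul(Mul(-3, Mul(I, Pow(2, Rational(1, 2)))), -6160) = Mul(Mul(-3, I, Pow(2, Rational(1, 2))), -6160) = Mul(18480, I, Pow(2, Rational(1, 2)))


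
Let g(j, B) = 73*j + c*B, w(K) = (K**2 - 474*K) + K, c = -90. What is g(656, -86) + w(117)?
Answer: 13976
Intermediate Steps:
w(K) = K**2 - 473*K
g(j, B) = -90*B + 73*j (g(j, B) = 73*j - 90*B = -90*B + 73*j)
g(656, -86) + w(117) = (-90*(-86) + 73*656) + 117*(-473 + 117) = (7740 + 47888) + 117*(-356) = 55628 - 41652 = 13976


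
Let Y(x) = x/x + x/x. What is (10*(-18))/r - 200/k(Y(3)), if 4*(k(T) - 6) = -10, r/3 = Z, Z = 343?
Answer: -19660/343 ≈ -57.318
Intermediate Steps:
r = 1029 (r = 3*343 = 1029)
Y(x) = 2 (Y(x) = 1 + 1 = 2)
k(T) = 7/2 (k(T) = 6 + (¼)*(-10) = 6 - 5/2 = 7/2)
(10*(-18))/r - 200/k(Y(3)) = (10*(-18))/1029 - 200/7/2 = -180*1/1029 - 200*2/7 = -60/343 - 400/7 = -19660/343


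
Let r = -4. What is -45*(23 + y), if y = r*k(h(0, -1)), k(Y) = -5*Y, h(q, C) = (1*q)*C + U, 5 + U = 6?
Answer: -1935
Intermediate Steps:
U = 1 (U = -5 + 6 = 1)
h(q, C) = 1 + C*q (h(q, C) = (1*q)*C + 1 = q*C + 1 = C*q + 1 = 1 + C*q)
y = 20 (y = -(-20)*(1 - 1*0) = -(-20)*(1 + 0) = -(-20) = -4*(-5) = 20)
-45*(23 + y) = -45*(23 + 20) = -45*43 = -1935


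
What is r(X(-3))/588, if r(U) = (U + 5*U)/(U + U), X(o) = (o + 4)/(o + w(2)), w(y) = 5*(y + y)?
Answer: 1/196 ≈ 0.0051020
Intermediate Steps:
w(y) = 10*y (w(y) = 5*(2*y) = 10*y)
X(o) = (4 + o)/(20 + o) (X(o) = (o + 4)/(o + 10*2) = (4 + o)/(o + 20) = (4 + o)/(20 + o))
r(U) = 3 (r(U) = (6*U)/((2*U)) = (6*U)*(1/(2*U)) = 3)
r(X(-3))/588 = 3/588 = 3*(1/588) = 1/196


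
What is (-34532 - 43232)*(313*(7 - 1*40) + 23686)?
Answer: -1038693748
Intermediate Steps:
(-34532 - 43232)*(313*(7 - 1*40) + 23686) = -77764*(313*(7 - 40) + 23686) = -77764*(313*(-33) + 23686) = -77764*(-10329 + 23686) = -77764*13357 = -1038693748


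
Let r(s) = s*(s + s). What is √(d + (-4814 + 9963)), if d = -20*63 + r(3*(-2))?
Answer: √3961 ≈ 62.936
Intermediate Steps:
r(s) = 2*s² (r(s) = s*(2*s) = 2*s²)
d = -1188 (d = -20*63 + 2*(3*(-2))² = -1260 + 2*(-6)² = -1260 + 2*36 = -1260 + 72 = -1188)
√(d + (-4814 + 9963)) = √(-1188 + (-4814 + 9963)) = √(-1188 + 5149) = √3961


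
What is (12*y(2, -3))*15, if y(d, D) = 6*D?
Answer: -3240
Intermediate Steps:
(12*y(2, -3))*15 = (12*(6*(-3)))*15 = (12*(-18))*15 = -216*15 = -3240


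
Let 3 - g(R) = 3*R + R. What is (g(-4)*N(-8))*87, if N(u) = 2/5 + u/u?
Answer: 11571/5 ≈ 2314.2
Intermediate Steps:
g(R) = 3 - 4*R (g(R) = 3 - (3*R + R) = 3 - 4*R)
N(u) = 7/5 (N(u) = 2*(⅕) + 1 = ⅖ + 1 = 7/5)
(g(-4)*N(-8))*87 = ((3 - 4*(-4))*(7/5))*87 = ((3 + 16)*(7/5))*87 = (19*(7/5))*87 = (133/5)*87 = 11571/5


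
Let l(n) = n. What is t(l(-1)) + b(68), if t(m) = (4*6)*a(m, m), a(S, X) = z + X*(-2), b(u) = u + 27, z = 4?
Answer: 239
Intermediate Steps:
b(u) = 27 + u
a(S, X) = 4 - 2*X (a(S, X) = 4 + X*(-2) = 4 - 2*X)
t(m) = 96 - 48*m (t(m) = (4*6)*(4 - 2*m) = 24*(4 - 2*m) = 96 - 48*m)
t(l(-1)) + b(68) = (96 - 48*(-1)) + (27 + 68) = (96 + 48) + 95 = 144 + 95 = 239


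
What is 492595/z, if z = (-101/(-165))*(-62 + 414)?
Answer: 7388925/3232 ≈ 2286.2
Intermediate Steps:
z = 3232/15 (z = -101*(-1/165)*352 = (101/165)*352 = 3232/15 ≈ 215.47)
492595/z = 492595/(3232/15) = 492595*(15/3232) = 7388925/3232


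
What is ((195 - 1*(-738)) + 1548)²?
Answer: 6155361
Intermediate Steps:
((195 - 1*(-738)) + 1548)² = ((195 + 738) + 1548)² = (933 + 1548)² = 2481² = 6155361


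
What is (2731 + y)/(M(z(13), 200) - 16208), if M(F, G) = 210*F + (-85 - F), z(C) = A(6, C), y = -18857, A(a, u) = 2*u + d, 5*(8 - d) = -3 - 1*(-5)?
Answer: 80630/46353 ≈ 1.7395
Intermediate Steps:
d = 38/5 (d = 8 - (-3 - 1*(-5))/5 = 8 - (-3 + 5)/5 = 8 - ⅕*2 = 8 - ⅖ = 38/5 ≈ 7.6000)
A(a, u) = 38/5 + 2*u (A(a, u) = 2*u + 38/5 = 38/5 + 2*u)
z(C) = 38/5 + 2*C
M(F, G) = -85 + 209*F
(2731 + y)/(M(z(13), 200) - 16208) = (2731 - 18857)/((-85 + 209*(38/5 + 2*13)) - 16208) = -16126/((-85 + 209*(38/5 + 26)) - 16208) = -16126/((-85 + 209*(168/5)) - 16208) = -16126/((-85 + 35112/5) - 16208) = -16126/(34687/5 - 16208) = -16126/(-46353/5) = -16126*(-5/46353) = 80630/46353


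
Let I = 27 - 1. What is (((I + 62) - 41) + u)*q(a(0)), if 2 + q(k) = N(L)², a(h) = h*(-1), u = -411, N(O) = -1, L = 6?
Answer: 364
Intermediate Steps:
I = 26
a(h) = -h
q(k) = -1 (q(k) = -2 + (-1)² = -2 + 1 = -1)
(((I + 62) - 41) + u)*q(a(0)) = (((26 + 62) - 41) - 411)*(-1) = ((88 - 41) - 411)*(-1) = (47 - 411)*(-1) = -364*(-1) = 364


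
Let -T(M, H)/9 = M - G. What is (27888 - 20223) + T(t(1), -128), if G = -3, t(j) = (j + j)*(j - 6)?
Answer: 7728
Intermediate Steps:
t(j) = 2*j*(-6 + j) (t(j) = (2*j)*(-6 + j) = 2*j*(-6 + j))
T(M, H) = -27 - 9*M (T(M, H) = -9*(M - 1*(-3)) = -9*(M + 3) = -9*(3 + M) = -27 - 9*M)
(27888 - 20223) + T(t(1), -128) = (27888 - 20223) + (-27 - 18*(-6 + 1)) = 7665 + (-27 - 18*(-5)) = 7665 + (-27 - 9*(-10)) = 7665 + (-27 + 90) = 7665 + 63 = 7728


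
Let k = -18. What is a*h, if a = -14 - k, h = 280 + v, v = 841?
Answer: 4484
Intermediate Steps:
h = 1121 (h = 280 + 841 = 1121)
a = 4 (a = -14 - 1*(-18) = -14 + 18 = 4)
a*h = 4*1121 = 4484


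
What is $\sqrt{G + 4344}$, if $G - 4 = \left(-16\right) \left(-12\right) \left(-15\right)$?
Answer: $2 \sqrt{367} \approx 38.315$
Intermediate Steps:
$G = -2876$ ($G = 4 + \left(-16\right) \left(-12\right) \left(-15\right) = 4 + 192 \left(-15\right) = 4 - 2880 = -2876$)
$\sqrt{G + 4344} = \sqrt{-2876 + 4344} = \sqrt{1468} = 2 \sqrt{367}$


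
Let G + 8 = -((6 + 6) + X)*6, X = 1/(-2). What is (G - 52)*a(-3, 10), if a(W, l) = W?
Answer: 387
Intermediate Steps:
X = -1/2 ≈ -0.50000
G = -77 (G = -8 - ((6 + 6) - 1/2)*6 = -8 - (12 - 1/2)*6 = -8 - 1*23/2*6 = -8 - 23/2*6 = -8 - 69 = -77)
(G - 52)*a(-3, 10) = (-77 - 52)*(-3) = -129*(-3) = 387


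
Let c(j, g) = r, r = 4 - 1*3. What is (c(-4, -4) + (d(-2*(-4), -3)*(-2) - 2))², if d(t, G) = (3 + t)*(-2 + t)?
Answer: 17689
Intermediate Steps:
d(t, G) = (-2 + t)*(3 + t)
r = 1 (r = 4 - 3 = 1)
c(j, g) = 1
(c(-4, -4) + (d(-2*(-4), -3)*(-2) - 2))² = (1 + ((-6 - 2*(-4) + (-2*(-4))²)*(-2) - 2))² = (1 + ((-6 + 8 + 8²)*(-2) - 2))² = (1 + ((-6 + 8 + 64)*(-2) - 2))² = (1 + (66*(-2) - 2))² = (1 + (-132 - 2))² = (1 - 134)² = (-133)² = 17689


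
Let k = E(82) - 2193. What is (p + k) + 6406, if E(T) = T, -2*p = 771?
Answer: 7819/2 ≈ 3909.5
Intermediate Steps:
p = -771/2 (p = -½*771 = -771/2 ≈ -385.50)
k = -2111 (k = 82 - 2193 = -2111)
(p + k) + 6406 = (-771/2 - 2111) + 6406 = -4993/2 + 6406 = 7819/2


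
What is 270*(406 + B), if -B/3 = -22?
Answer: 127440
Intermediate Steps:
B = 66 (B = -3*(-22) = 66)
270*(406 + B) = 270*(406 + 66) = 270*472 = 127440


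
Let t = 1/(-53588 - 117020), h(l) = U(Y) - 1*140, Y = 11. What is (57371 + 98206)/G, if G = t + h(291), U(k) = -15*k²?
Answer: -8847560272/111179547 ≈ -79.579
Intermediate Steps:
h(l) = -1955 (h(l) = -15*11² - 1*140 = -15*121 - 140 = -1815 - 140 = -1955)
t = -1/170608 (t = 1/(-170608) = -1/170608 ≈ -5.8614e-6)
G = -333538641/170608 (G = -1/170608 - 1955 = -333538641/170608 ≈ -1955.0)
(57371 + 98206)/G = (57371 + 98206)/(-333538641/170608) = 155577*(-170608/333538641) = -8847560272/111179547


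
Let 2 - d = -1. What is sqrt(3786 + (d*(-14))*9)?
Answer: 4*sqrt(213) ≈ 58.378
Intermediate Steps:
d = 3 (d = 2 - 1*(-1) = 2 + 1 = 3)
sqrt(3786 + (d*(-14))*9) = sqrt(3786 + (3*(-14))*9) = sqrt(3786 - 42*9) = sqrt(3786 - 378) = sqrt(3408) = 4*sqrt(213)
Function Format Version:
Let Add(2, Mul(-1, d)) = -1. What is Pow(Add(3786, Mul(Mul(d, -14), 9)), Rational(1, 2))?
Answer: Mul(4, Pow(213, Rational(1, 2))) ≈ 58.378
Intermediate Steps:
d = 3 (d = Add(2, Mul(-1, -1)) = Add(2, 1) = 3)
Pow(Add(3786, Mul(Mul(d, -14), 9)), Rational(1, 2)) = Pow(Add(3786, Mul(Mul(3, -14), 9)), Rational(1, 2)) = Pow(Add(3786, Mul(-42, 9)), Rational(1, 2)) = Pow(Add(3786, -378), Rational(1, 2)) = Pow(3408, Rational(1, 2)) = Mul(4, Pow(213, Rational(1, 2)))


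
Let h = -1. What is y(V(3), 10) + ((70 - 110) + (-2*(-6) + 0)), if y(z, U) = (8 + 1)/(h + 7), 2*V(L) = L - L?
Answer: -53/2 ≈ -26.500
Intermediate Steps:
V(L) = 0 (V(L) = (L - L)/2 = (½)*0 = 0)
y(z, U) = 3/2 (y(z, U) = (8 + 1)/(-1 + 7) = 9/6 = 9*(⅙) = 3/2)
y(V(3), 10) + ((70 - 110) + (-2*(-6) + 0)) = 3/2 + ((70 - 110) + (-2*(-6) + 0)) = 3/2 + (-40 + (12 + 0)) = 3/2 + (-40 + 12) = 3/2 - 28 = -53/2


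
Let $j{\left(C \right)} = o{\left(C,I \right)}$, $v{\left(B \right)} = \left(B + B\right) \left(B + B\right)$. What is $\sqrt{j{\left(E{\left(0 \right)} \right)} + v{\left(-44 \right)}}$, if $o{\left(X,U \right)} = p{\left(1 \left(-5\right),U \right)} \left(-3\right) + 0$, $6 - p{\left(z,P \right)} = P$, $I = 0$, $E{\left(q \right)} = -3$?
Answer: $\sqrt{7726} \approx 87.898$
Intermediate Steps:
$p{\left(z,P \right)} = 6 - P$
$v{\left(B \right)} = 4 B^{2}$ ($v{\left(B \right)} = 2 B 2 B = 4 B^{2}$)
$o{\left(X,U \right)} = -18 + 3 U$ ($o{\left(X,U \right)} = \left(6 - U\right) \left(-3\right) + 0 = \left(-18 + 3 U\right) + 0 = -18 + 3 U$)
$j{\left(C \right)} = -18$ ($j{\left(C \right)} = -18 + 3 \cdot 0 = -18 + 0 = -18$)
$\sqrt{j{\left(E{\left(0 \right)} \right)} + v{\left(-44 \right)}} = \sqrt{-18 + 4 \left(-44\right)^{2}} = \sqrt{-18 + 4 \cdot 1936} = \sqrt{-18 + 7744} = \sqrt{7726}$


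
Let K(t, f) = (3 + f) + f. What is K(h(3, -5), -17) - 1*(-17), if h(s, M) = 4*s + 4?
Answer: -14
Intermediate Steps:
h(s, M) = 4 + 4*s
K(t, f) = 3 + 2*f
K(h(3, -5), -17) - 1*(-17) = (3 + 2*(-17)) - 1*(-17) = (3 - 34) + 17 = -31 + 17 = -14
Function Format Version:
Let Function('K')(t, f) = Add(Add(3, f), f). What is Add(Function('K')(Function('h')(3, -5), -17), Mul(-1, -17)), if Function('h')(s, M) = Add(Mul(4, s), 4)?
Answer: -14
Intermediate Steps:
Function('h')(s, M) = Add(4, Mul(4, s))
Function('K')(t, f) = Add(3, Mul(2, f))
Add(Function('K')(Function('h')(3, -5), -17), Mul(-1, -17)) = Add(Add(3, Mul(2, -17)), Mul(-1, -17)) = Add(Add(3, -34), 17) = Add(-31, 17) = -14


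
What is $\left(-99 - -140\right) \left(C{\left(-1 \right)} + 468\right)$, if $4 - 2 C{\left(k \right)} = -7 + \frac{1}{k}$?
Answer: $19434$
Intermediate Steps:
$C{\left(k \right)} = \frac{11}{2} - \frac{1}{2 k}$ ($C{\left(k \right)} = 2 - \frac{-7 + \frac{1}{k}}{2} = 2 + \left(\frac{7}{2} - \frac{1}{2 k}\right) = \frac{11}{2} - \frac{1}{2 k}$)
$\left(-99 - -140\right) \left(C{\left(-1 \right)} + 468\right) = \left(-99 - -140\right) \left(\frac{-1 + 11 \left(-1\right)}{2 \left(-1\right)} + 468\right) = \left(-99 + 140\right) \left(\frac{1}{2} \left(-1\right) \left(-1 - 11\right) + 468\right) = 41 \left(\frac{1}{2} \left(-1\right) \left(-12\right) + 468\right) = 41 \left(6 + 468\right) = 41 \cdot 474 = 19434$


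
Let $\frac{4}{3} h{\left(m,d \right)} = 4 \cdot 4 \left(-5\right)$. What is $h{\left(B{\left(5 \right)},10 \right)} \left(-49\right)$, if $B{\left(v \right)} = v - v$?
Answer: $2940$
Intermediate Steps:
$B{\left(v \right)} = 0$
$h{\left(m,d \right)} = -60$ ($h{\left(m,d \right)} = \frac{3 \cdot 4 \cdot 4 \left(-5\right)}{4} = \frac{3 \cdot 16 \left(-5\right)}{4} = \frac{3}{4} \left(-80\right) = -60$)
$h{\left(B{\left(5 \right)},10 \right)} \left(-49\right) = \left(-60\right) \left(-49\right) = 2940$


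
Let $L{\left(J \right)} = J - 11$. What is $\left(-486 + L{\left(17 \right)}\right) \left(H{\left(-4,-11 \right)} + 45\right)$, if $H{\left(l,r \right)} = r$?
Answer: $-16320$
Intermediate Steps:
$L{\left(J \right)} = -11 + J$
$\left(-486 + L{\left(17 \right)}\right) \left(H{\left(-4,-11 \right)} + 45\right) = \left(-486 + \left(-11 + 17\right)\right) \left(-11 + 45\right) = \left(-486 + 6\right) 34 = \left(-480\right) 34 = -16320$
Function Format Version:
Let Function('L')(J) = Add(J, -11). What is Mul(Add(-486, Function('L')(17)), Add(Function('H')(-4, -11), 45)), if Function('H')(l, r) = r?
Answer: -16320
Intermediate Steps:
Function('L')(J) = Add(-11, J)
Mul(Add(-486, Function('L')(17)), Add(Function('H')(-4, -11), 45)) = Mul(Add(-486, Add(-11, 17)), Add(-11, 45)) = Mul(Add(-486, 6), 34) = Mul(-480, 34) = -16320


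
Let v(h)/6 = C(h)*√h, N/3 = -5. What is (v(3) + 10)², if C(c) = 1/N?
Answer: 2512/25 - 8*√3 ≈ 86.624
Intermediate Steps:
N = -15 (N = 3*(-5) = -15)
C(c) = -1/15 (C(c) = 1/(-15) = -1/15)
v(h) = -2*√h/5 (v(h) = 6*(-√h/15) = -2*√h/5)
(v(3) + 10)² = (-2*√3/5 + 10)² = (10 - 2*√3/5)²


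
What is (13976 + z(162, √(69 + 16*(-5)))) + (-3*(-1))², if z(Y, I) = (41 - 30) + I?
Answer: 13996 + I*√11 ≈ 13996.0 + 3.3166*I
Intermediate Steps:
z(Y, I) = 11 + I
(13976 + z(162, √(69 + 16*(-5)))) + (-3*(-1))² = (13976 + (11 + √(69 + 16*(-5)))) + (-3*(-1))² = (13976 + (11 + √(69 - 80))) + 3² = (13976 + (11 + √(-11))) + 9 = (13976 + (11 + I*√11)) + 9 = (13987 + I*√11) + 9 = 13996 + I*√11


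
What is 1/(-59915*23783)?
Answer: -1/1424958445 ≈ -7.0177e-10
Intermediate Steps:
1/(-59915*23783) = -1/59915*1/23783 = -1/1424958445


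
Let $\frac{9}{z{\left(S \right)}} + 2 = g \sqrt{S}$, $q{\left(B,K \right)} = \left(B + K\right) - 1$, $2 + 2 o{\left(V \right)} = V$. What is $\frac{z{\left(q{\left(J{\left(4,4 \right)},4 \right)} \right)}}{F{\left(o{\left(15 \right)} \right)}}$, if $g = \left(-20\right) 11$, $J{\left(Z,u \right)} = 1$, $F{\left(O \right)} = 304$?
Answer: $- \frac{9}{134368} \approx -6.698 \cdot 10^{-5}$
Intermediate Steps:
$o{\left(V \right)} = -1 + \frac{V}{2}$
$g = -220$
$q{\left(B,K \right)} = -1 + B + K$
$z{\left(S \right)} = \frac{9}{-2 - 220 \sqrt{S}}$
$\frac{z{\left(q{\left(J{\left(4,4 \right)},4 \right)} \right)}}{F{\left(o{\left(15 \right)} \right)}} = \frac{\left(-9\right) \frac{1}{2 + 220 \sqrt{-1 + 1 + 4}}}{304} = - \frac{9}{2 + 220 \sqrt{4}} \cdot \frac{1}{304} = - \frac{9}{2 + 220 \cdot 2} \cdot \frac{1}{304} = - \frac{9}{2 + 440} \cdot \frac{1}{304} = - \frac{9}{442} \cdot \frac{1}{304} = \left(-9\right) \frac{1}{442} \cdot \frac{1}{304} = \left(- \frac{9}{442}\right) \frac{1}{304} = - \frac{9}{134368}$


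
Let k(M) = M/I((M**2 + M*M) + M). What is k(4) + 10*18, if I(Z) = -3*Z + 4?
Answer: 4679/26 ≈ 179.96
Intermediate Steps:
I(Z) = 4 - 3*Z
k(M) = M/(4 - 6*M**2 - 3*M) (k(M) = M/(4 - 3*((M**2 + M*M) + M)) = M/(4 - 3*((M**2 + M**2) + M)) = M/(4 - 3*(2*M**2 + M)) = M/(4 - 3*(M + 2*M**2)) = M/(4 + (-6*M**2 - 3*M)) = M/(4 - 6*M**2 - 3*M))
k(4) + 10*18 = -1*4/(-4 + 3*4*(1 + 2*4)) + 10*18 = -1*4/(-4 + 3*4*(1 + 8)) + 180 = -1*4/(-4 + 3*4*9) + 180 = -1*4/(-4 + 108) + 180 = -1*4/104 + 180 = -1*4*1/104 + 180 = -1/26 + 180 = 4679/26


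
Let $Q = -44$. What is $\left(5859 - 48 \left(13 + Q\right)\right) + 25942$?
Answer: $33289$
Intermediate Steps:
$\left(5859 - 48 \left(13 + Q\right)\right) + 25942 = \left(5859 - 48 \left(13 - 44\right)\right) + 25942 = \left(5859 - -1488\right) + 25942 = \left(5859 + 1488\right) + 25942 = 7347 + 25942 = 33289$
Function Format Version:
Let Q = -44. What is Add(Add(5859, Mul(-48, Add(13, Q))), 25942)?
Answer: 33289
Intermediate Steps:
Add(Add(5859, Mul(-48, Add(13, Q))), 25942) = Add(Add(5859, Mul(-48, Add(13, -44))), 25942) = Add(Add(5859, Mul(-48, -31)), 25942) = Add(Add(5859, 1488), 25942) = Add(7347, 25942) = 33289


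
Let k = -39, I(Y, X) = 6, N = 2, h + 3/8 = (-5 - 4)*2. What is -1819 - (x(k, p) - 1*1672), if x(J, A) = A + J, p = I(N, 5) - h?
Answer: -1059/8 ≈ -132.38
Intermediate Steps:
h = -147/8 (h = -3/8 + (-5 - 4)*2 = -3/8 - 9*2 = -3/8 - 18 = -147/8 ≈ -18.375)
p = 195/8 (p = 6 - 1*(-147/8) = 6 + 147/8 = 195/8 ≈ 24.375)
-1819 - (x(k, p) - 1*1672) = -1819 - ((195/8 - 39) - 1*1672) = -1819 - (-117/8 - 1672) = -1819 - 1*(-13493/8) = -1819 + 13493/8 = -1059/8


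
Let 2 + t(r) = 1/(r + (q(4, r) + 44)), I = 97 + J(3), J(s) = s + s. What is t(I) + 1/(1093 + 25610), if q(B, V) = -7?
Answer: -7449997/3738420 ≈ -1.9928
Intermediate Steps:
J(s) = 2*s
I = 103 (I = 97 + 2*3 = 97 + 6 = 103)
t(r) = -2 + 1/(37 + r) (t(r) = -2 + 1/(r + (-7 + 44)) = -2 + 1/(r + 37) = -2 + 1/(37 + r))
t(I) + 1/(1093 + 25610) = (-73 - 2*103)/(37 + 103) + 1/(1093 + 25610) = (-73 - 206)/140 + 1/26703 = (1/140)*(-279) + 1/26703 = -279/140 + 1/26703 = -7449997/3738420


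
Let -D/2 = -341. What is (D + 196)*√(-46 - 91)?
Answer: 878*I*√137 ≈ 10277.0*I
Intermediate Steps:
D = 682 (D = -2*(-341) = 682)
(D + 196)*√(-46 - 91) = (682 + 196)*√(-46 - 91) = 878*√(-137) = 878*(I*√137) = 878*I*√137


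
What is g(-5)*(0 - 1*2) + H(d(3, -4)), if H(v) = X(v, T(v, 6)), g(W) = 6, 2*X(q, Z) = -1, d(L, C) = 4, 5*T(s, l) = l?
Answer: -25/2 ≈ -12.500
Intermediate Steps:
T(s, l) = l/5
X(q, Z) = -½ (X(q, Z) = (½)*(-1) = -½)
H(v) = -½
g(-5)*(0 - 1*2) + H(d(3, -4)) = 6*(0 - 1*2) - ½ = 6*(0 - 2) - ½ = 6*(-2) - ½ = -12 - ½ = -25/2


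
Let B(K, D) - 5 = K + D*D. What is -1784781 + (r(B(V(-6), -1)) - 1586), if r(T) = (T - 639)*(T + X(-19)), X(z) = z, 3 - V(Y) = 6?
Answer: -1776191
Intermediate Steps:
V(Y) = -3 (V(Y) = 3 - 1*6 = 3 - 6 = -3)
B(K, D) = 5 + K + D² (B(K, D) = 5 + (K + D*D) = 5 + (K + D²) = 5 + K + D²)
r(T) = (-639 + T)*(-19 + T) (r(T) = (T - 639)*(T - 19) = (-639 + T)*(-19 + T))
-1784781 + (r(B(V(-6), -1)) - 1586) = -1784781 + ((12141 + (5 - 3 + (-1)²)² - 658*(5 - 3 + (-1)²)) - 1586) = -1784781 + ((12141 + (5 - 3 + 1)² - 658*(5 - 3 + 1)) - 1586) = -1784781 + ((12141 + 3² - 658*3) - 1586) = -1784781 + ((12141 + 9 - 1974) - 1586) = -1784781 + (10176 - 1586) = -1784781 + 8590 = -1776191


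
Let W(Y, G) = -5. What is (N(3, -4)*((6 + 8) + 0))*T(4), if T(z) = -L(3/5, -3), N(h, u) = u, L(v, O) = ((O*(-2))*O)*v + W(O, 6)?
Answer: -4424/5 ≈ -884.80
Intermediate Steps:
L(v, O) = -5 - 2*v*O² (L(v, O) = ((O*(-2))*O)*v - 5 = ((-2*O)*O)*v - 5 = (-2*O²)*v - 5 = -2*v*O² - 5 = -5 - 2*v*O²)
T(z) = 79/5 (T(z) = -(-5 - 2*3/5*(-3)²) = -(-5 - 2*3*(⅕)*9) = -(-5 - 2*⅗*9) = -(-5 - 54/5) = -1*(-79/5) = 79/5)
(N(3, -4)*((6 + 8) + 0))*T(4) = -4*((6 + 8) + 0)*(79/5) = -4*(14 + 0)*(79/5) = -4*14*(79/5) = -56*79/5 = -4424/5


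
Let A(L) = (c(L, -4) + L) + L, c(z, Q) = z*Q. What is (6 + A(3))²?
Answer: 0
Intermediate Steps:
c(z, Q) = Q*z
A(L) = -2*L (A(L) = (-4*L + L) + L = -3*L + L = -2*L)
(6 + A(3))² = (6 - 2*3)² = (6 - 6)² = 0² = 0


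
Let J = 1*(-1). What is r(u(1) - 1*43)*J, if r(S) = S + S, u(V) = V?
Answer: 84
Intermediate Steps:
r(S) = 2*S
J = -1
r(u(1) - 1*43)*J = (2*(1 - 1*43))*(-1) = (2*(1 - 43))*(-1) = (2*(-42))*(-1) = -84*(-1) = 84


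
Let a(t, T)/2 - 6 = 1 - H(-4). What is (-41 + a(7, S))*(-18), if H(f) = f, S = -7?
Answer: 342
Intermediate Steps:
a(t, T) = 22 (a(t, T) = 12 + 2*(1 - 1*(-4)) = 12 + 2*(1 + 4) = 12 + 2*5 = 12 + 10 = 22)
(-41 + a(7, S))*(-18) = (-41 + 22)*(-18) = -19*(-18) = 342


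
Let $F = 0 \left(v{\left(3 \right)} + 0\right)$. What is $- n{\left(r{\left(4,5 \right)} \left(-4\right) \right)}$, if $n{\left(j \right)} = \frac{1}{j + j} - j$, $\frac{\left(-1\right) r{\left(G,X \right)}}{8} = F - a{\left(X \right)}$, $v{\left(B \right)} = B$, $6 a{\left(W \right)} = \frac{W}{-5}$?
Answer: $\frac{503}{96} \approx 5.2396$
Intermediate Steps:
$a{\left(W \right)} = - \frac{W}{30}$ ($a{\left(W \right)} = \frac{W \frac{1}{-5}}{6} = \frac{W \left(- \frac{1}{5}\right)}{6} = \frac{\left(- \frac{1}{5}\right) W}{6} = - \frac{W}{30}$)
$F = 0$ ($F = 0 \left(3 + 0\right) = 0 \cdot 3 = 0$)
$r{\left(G,X \right)} = - \frac{4 X}{15}$ ($r{\left(G,X \right)} = - 8 \left(0 - - \frac{X}{30}\right) = - 8 \left(0 + \frac{X}{30}\right) = - 8 \frac{X}{30} = - \frac{4 X}{15}$)
$n{\left(j \right)} = \frac{1}{2 j} - j$
$- n{\left(r{\left(4,5 \right)} \left(-4\right) \right)} = - (\frac{1}{2 \left(- \frac{4}{15}\right) 5 \left(-4\right)} - \left(- \frac{4}{15}\right) 5 \left(-4\right)) = - (\frac{1}{2 \left(\left(- \frac{4}{3}\right) \left(-4\right)\right)} - \left(- \frac{4}{3}\right) \left(-4\right)) = - (\frac{1}{2 \cdot \frac{16}{3}} - \frac{16}{3}) = - (\frac{1}{2} \cdot \frac{3}{16} - \frac{16}{3}) = - (\frac{3}{32} - \frac{16}{3}) = \left(-1\right) \left(- \frac{503}{96}\right) = \frac{503}{96}$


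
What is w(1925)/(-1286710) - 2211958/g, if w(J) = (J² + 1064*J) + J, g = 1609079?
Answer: -1210760493243/207041804009 ≈ -5.8479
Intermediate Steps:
w(J) = J² + 1065*J
w(1925)/(-1286710) - 2211958/g = (1925*(1065 + 1925))/(-1286710) - 2211958/1609079 = (1925*2990)*(-1/1286710) - 2211958*1/1609079 = 5755750*(-1/1286710) - 2211958/1609079 = -575575/128671 - 2211958/1609079 = -1210760493243/207041804009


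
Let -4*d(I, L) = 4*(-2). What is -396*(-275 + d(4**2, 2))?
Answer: 108108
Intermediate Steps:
d(I, L) = 2 (d(I, L) = -(-2) = -1/4*(-8) = 2)
-396*(-275 + d(4**2, 2)) = -396*(-275 + 2) = -396*(-273) = 108108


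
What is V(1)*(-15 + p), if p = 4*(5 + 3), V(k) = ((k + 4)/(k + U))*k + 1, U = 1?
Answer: 119/2 ≈ 59.500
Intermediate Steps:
V(k) = 1 + k*(4 + k)/(1 + k) (V(k) = ((k + 4)/(k + 1))*k + 1 = ((4 + k)/(1 + k))*k + 1 = k*(4 + k)/(1 + k) + 1 = 1 + k*(4 + k)/(1 + k))
p = 32 (p = 4*8 = 32)
V(1)*(-15 + p) = ((1 + 1² + 5*1)/(1 + 1))*(-15 + 32) = ((1 + 1 + 5)/2)*17 = ((½)*7)*17 = (7/2)*17 = 119/2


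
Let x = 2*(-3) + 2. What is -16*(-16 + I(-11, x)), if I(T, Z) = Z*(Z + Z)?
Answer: -256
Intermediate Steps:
x = -4 (x = -6 + 2 = -4)
I(T, Z) = 2*Z**2 (I(T, Z) = Z*(2*Z) = 2*Z**2)
-16*(-16 + I(-11, x)) = -16*(-16 + 2*(-4)**2) = -16*(-16 + 2*16) = -16*(-16 + 32) = -16*16 = -256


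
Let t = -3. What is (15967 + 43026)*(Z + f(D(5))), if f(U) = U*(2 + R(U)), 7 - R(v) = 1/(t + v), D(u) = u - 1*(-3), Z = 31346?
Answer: 9266738426/5 ≈ 1.8533e+9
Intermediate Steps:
D(u) = 3 + u (D(u) = u + 3 = 3 + u)
R(v) = 7 - 1/(-3 + v)
f(U) = U*(2 + (-22 + 7*U)/(-3 + U))
(15967 + 43026)*(Z + f(D(5))) = (15967 + 43026)*(31346 + (3 + 5)*(-28 + 9*(3 + 5))/(-3 + (3 + 5))) = 58993*(31346 + 8*(-28 + 9*8)/(-3 + 8)) = 58993*(31346 + 8*(-28 + 72)/5) = 58993*(31346 + 8*(⅕)*44) = 58993*(31346 + 352/5) = 58993*(157082/5) = 9266738426/5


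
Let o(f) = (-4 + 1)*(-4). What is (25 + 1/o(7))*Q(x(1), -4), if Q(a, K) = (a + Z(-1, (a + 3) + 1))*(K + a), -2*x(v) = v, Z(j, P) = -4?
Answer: 8127/16 ≈ 507.94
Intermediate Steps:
x(v) = -v/2
o(f) = 12 (o(f) = -3*(-4) = 12)
Q(a, K) = (-4 + a)*(K + a) (Q(a, K) = (a - 4)*(K + a) = (-4 + a)*(K + a))
(25 + 1/o(7))*Q(x(1), -4) = (25 + 1/12)*((-1/2*1)**2 - 4*(-4) - (-2) - (-2)) = (25 + 1/12)*((-1/2)**2 + 16 - 4*(-1/2) - 4*(-1/2)) = 301*(1/4 + 16 + 2 + 2)/12 = (301/12)*(81/4) = 8127/16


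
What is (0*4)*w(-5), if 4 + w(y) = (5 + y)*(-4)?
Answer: 0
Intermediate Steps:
w(y) = -24 - 4*y (w(y) = -4 + (5 + y)*(-4) = -4 + (-20 - 4*y) = -24 - 4*y)
(0*4)*w(-5) = (0*4)*(-24 - 4*(-5)) = 0*(-24 + 20) = 0*(-4) = 0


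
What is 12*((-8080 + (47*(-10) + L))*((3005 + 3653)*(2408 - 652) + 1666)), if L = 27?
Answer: -1195924927464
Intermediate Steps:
12*((-8080 + (47*(-10) + L))*((3005 + 3653)*(2408 - 652) + 1666)) = 12*((-8080 + (47*(-10) + 27))*((3005 + 3653)*(2408 - 652) + 1666)) = 12*((-8080 + (-470 + 27))*(6658*1756 + 1666)) = 12*((-8080 - 443)*(11691448 + 1666)) = 12*(-8523*11693114) = 12*(-99660410622) = -1195924927464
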